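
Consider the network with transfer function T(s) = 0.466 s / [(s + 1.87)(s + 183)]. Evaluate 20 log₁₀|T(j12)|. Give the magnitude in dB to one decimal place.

-52.0 dB

|j12| = 12
|j12 + 1.87| = √(12² + 1.87²) = 12.14
|j12 + 183| = √(12² + 183²) = 183.4
|T(j12)| = 0.466 × 12 / (12.14 × 183.4) = 0.0025107
20 log₁₀(0.0025107) = -52.00 dB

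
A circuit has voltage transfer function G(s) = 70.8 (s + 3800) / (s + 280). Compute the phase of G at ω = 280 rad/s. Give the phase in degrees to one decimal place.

-40.8°

∠(j280 + 3800) = arctan(280/3800) = 4.21°
∠(j280 + 280) = arctan(280/280) = 45.00°
∠G(j280) = 4.21° − 45.00° = -40.79°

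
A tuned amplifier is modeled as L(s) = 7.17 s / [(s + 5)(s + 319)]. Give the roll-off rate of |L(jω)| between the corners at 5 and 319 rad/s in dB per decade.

In this band the factors already past their corner are: 1 differentiator zero, pole at 5; net slope = 0 dB/decade.

0 dB/decade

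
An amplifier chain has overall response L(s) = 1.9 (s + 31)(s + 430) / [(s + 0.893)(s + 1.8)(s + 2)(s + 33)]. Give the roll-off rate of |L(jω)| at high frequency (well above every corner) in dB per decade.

With 2 zeros and 4 poles, the high-frequency asymptotic slope is 20 × (2 − 4) = -40 dB/decade.

-40 dB/decade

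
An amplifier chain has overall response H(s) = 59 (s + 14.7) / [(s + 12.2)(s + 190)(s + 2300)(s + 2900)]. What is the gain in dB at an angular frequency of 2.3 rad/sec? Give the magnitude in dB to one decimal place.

|j2.3 + 14.7| = √(2.3² + 14.7²) = 14.88
|j2.3 + 12.2| = √(2.3² + 12.2²) = 12.41
|j2.3 + 190| = √(2.3² + 190²) = 190
|j2.3 + 2300| = √(2.3² + 2300²) = 2300
|j2.3 + 2900| = √(2.3² + 2900²) = 2900
|H(j2.3)| = 59 × 14.88 / (12.41 × 190 × 2300 × 2900) = 5.5791e-08
20 log₁₀(5.5791e-08) = -145.07 dB

-145.1 dB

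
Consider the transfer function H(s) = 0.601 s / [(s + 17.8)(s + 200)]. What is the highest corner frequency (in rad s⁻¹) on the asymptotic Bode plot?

200 rad s⁻¹

Break frequencies occur at each pole and zero magnitude: 17.8 rad s⁻¹, 200 rad s⁻¹.
The highest is 200 rad s⁻¹.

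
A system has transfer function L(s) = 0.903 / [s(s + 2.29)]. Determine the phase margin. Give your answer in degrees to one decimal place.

Gain crossover: |L(jω)| = 1 at ω ≈ 0.389 rad/sec.
∠L(j0.389) = −90° − arctan(0.389/2.29) ≈ -99.63°
PM = 180° + (-99.63°) = 80.37°

80.4°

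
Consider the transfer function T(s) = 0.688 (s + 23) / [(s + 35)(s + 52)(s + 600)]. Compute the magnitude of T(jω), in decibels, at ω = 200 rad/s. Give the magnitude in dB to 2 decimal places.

|j200 + 23| = √(200² + 23²) = 201.3
|j200 + 35| = √(200² + 35²) = 203
|j200 + 52| = √(200² + 52²) = 206.6
|j200 + 600| = √(200² + 600²) = 632.5
|T(j200)| = 0.688 × 201.3 / (203 × 206.6 × 632.5) = 5.2195e-06
20 log₁₀(5.2195e-06) = -105.647 dB

-105.65 dB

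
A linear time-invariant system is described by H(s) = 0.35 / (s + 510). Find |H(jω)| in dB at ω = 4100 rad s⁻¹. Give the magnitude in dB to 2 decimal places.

|j4100 + 510| = √(4100² + 510²) = 4132
|H(j4100)| = 0.35 / 4132 = 8.4713e-05
20 log₁₀(8.4713e-05) = -81.441 dB

-81.44 dB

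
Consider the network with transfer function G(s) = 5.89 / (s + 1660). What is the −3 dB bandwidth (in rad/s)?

For a single-pole low-pass, the −3 dB point is at the pole: ω = 1660 rad/s.

1660 rad/s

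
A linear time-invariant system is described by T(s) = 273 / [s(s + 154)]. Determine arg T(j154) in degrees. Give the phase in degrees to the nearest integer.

∠(j154 + 154) = arctan(154/154) = 45.00°
∠(j154) = 90.00°
∠T(j154) = − (45.00° + 90.00°) = -135.00°

-135°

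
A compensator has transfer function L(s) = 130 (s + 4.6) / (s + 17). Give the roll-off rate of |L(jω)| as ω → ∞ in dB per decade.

0 dB/decade

With 1 zero and 1 pole, the high-frequency asymptotic slope is 20 × (1 − 1) = 0 dB/decade.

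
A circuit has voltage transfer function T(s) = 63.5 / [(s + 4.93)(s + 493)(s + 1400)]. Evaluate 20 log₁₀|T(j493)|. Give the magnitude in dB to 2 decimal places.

-138.10 dB

|j493 + 4.93| = √(493² + 4.93²) = 493
|j493 + 493| = √(493² + 493²) = 697.2
|j493 + 1400| = √(493² + 1400²) = 1484
|T(j493)| = 63.5 / (493 × 697.2 × 1484) = 1.2446e-07
20 log₁₀(1.2446e-07) = -138.099 dB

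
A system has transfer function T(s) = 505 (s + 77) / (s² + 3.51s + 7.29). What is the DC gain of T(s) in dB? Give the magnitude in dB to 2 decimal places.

T(0) = 505 × 77 / 7.29 = 5334
20 log₁₀(5334) = 74.541 dB

74.54 dB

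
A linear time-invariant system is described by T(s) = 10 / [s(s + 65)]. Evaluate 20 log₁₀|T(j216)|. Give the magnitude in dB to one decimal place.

-73.8 dB

|j216 + 65| = √(216² + 65²) = 225.6
|j216| = 216
|T(j216)| = 10 / (225.6 × 216) = 0.00020524
20 log₁₀(0.00020524) = -73.75 dB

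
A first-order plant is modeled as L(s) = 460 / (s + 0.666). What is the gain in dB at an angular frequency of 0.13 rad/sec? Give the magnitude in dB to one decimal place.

|j0.13 + 0.666| = √(0.13² + 0.666²) = 0.6786
|L(j0.13)| = 460 / 0.6786 = 677.9
20 log₁₀(677.9) = 56.62 dB

56.6 dB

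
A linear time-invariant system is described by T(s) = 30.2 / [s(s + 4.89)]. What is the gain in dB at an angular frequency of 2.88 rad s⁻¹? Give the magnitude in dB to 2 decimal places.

|j2.88 + 4.89| = √(2.88² + 4.89²) = 5.675
|j2.88| = 2.88
|T(j2.88)| = 30.2 / (5.675 × 2.88) = 1.8477
20 log₁₀(1.8477) = 5.333 dB

5.33 dB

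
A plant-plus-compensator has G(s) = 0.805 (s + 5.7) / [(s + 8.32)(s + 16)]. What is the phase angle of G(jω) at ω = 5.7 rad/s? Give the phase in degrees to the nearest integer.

∠(j5.7 + 5.7) = arctan(5.7/5.7) = 45.00°
∠(j5.7 + 8.32) = arctan(5.7/8.32) = 34.41°
∠(j5.7 + 16) = arctan(5.7/16) = 19.61°
∠G(j5.7) = 45.00° − (34.41° + 19.61°) = -9.02°

-9°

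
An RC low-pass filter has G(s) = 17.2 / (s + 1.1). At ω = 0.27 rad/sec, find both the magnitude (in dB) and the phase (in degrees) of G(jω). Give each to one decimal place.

|j0.27 + 1.1| = √(0.27² + 1.1²) = 1.133
|G(j0.27)| = 17.2 / 1.133 = 15.186
20 log₁₀(15.186) = 23.63 dB
∠(j0.27 + 1.1) = arctan(0.27/1.1) = 13.79°
∠G(j0.27) = −13.79° = -13.79°

|G| = 23.6 dB, ∠G = -13.8 deg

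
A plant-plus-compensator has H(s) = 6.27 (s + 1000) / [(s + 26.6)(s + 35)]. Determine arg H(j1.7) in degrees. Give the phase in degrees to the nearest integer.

∠(j1.7 + 1000) = arctan(1.7/1000) = 0.10°
∠(j1.7 + 26.6) = arctan(1.7/26.6) = 3.66°
∠(j1.7 + 35) = arctan(1.7/35) = 2.78°
∠H(j1.7) = 0.10° − (3.66° + 2.78°) = -6.34°

-6°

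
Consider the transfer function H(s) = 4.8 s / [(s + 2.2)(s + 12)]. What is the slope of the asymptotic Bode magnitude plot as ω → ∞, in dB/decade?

With 1 zero and 2 poles, the high-frequency asymptotic slope is 20 × (1 − 2) = -20 dB/decade.

-20 dB/decade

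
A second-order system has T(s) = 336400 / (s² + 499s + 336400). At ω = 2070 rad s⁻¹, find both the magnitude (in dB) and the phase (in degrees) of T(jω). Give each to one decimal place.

|T| = -21.7 dB, ∠T = -165.3°

|(j2070)² + 499(j2070) + 336400| = |-3.9485e+06 + j1.0329e+06| = 4.081e+06
|T(j2070)| = 336400 / 4.081e+06 = 0.082423
20 log₁₀(0.082423) = -21.68 dB
∠[(j2070)² + 499(j2070) + 336400] = ∠[-3.9485e+06 + j1.0329e+06] = 165.34°
∠T(j2070) = −165.34° = -165.34°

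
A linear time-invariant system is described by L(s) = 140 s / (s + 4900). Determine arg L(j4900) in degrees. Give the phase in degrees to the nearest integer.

45°

∠(j4900) = 90.00°
∠(j4900 + 4900) = arctan(4900/4900) = 45.00°
∠L(j4900) = 90.00° − 45.00° = 45.00°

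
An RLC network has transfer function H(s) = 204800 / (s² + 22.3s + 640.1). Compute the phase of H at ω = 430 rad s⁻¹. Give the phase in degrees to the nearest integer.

∠[(j430)² + 22.3(j430) + 640.1] = ∠[-1.8426e+05 + j9589] = 177.02°
∠H(j430) = −177.02° = -177.02°

-177 deg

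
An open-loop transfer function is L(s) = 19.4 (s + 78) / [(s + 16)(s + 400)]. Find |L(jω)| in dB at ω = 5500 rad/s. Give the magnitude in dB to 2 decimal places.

-49.07 dB

|j5500 + 78| = √(5500² + 78²) = 5501
|j5500 + 16| = √(5500² + 16²) = 5500
|j5500 + 400| = √(5500² + 400²) = 5515
|L(j5500)| = 19.4 × 5501 / (5500 × 5515) = 0.0035183
20 log₁₀(0.0035183) = -49.073 dB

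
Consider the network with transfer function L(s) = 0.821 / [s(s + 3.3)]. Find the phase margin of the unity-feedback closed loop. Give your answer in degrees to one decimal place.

85.7°

Gain crossover: |L(jω)| = 1 at ω ≈ 0.248 rad s⁻¹.
∠L(j0.248) = −90° − arctan(0.248/3.3) ≈ -94.30°
PM = 180° + (-94.30°) = 85.70°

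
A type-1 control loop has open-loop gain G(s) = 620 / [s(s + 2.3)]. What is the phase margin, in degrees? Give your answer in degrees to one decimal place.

5.3°

Gain crossover: |G(jω)| = 1 at ω ≈ 24.8 rad/s.
∠G(j24.8) = −90° − arctan(24.8/2.3) ≈ -174.71°
PM = 180° + (-174.71°) = 5.29°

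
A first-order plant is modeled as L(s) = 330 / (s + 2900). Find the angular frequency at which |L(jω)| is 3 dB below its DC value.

2900 rad/s

For a single-pole low-pass, the −3 dB point is at the pole: ω = 2900 rad/s.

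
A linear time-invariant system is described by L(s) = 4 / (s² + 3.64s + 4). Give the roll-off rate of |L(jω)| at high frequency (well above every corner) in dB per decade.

With 0 zeros and 2 poles, the high-frequency asymptotic slope is 20 × (0 − 2) = -40 dB/decade.

-40 dB/decade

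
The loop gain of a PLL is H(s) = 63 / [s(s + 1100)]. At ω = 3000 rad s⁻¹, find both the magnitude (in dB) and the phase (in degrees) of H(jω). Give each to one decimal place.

|H| = -103.6 dB, ∠H = -159.9°

|j3000 + 1100| = √(3000² + 1100²) = 3195
|j3000| = 3000
|H(j3000)| = 63 / (3195 × 3000) = 6.5721e-06
20 log₁₀(6.5721e-06) = -103.65 dB
∠(j3000 + 1100) = arctan(3000/1100) = 69.86°
∠(j3000) = 90.00°
∠H(j3000) = − (69.86° + 90.00°) = -159.86°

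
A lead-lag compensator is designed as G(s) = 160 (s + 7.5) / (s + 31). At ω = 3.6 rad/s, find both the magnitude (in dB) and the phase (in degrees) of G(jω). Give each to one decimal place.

|G| = 32.6 dB, ∠G = 19.0°

|j3.6 + 7.5| = √(3.6² + 7.5²) = 8.319
|j3.6 + 31| = √(3.6² + 31²) = 31.21
|G(j3.6)| = 160 × 8.319 / 31.21 = 42.651
20 log₁₀(42.651) = 32.60 dB
∠(j3.6 + 7.5) = arctan(3.6/7.5) = 25.64°
∠(j3.6 + 31) = arctan(3.6/31) = 6.62°
∠G(j3.6) = 25.64° − 6.62° = 19.02°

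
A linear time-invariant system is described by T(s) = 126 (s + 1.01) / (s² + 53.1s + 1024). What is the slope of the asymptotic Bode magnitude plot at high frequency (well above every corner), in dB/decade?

With 1 zero and 2 poles, the high-frequency asymptotic slope is 20 × (1 − 2) = -20 dB/decade.

-20 dB/decade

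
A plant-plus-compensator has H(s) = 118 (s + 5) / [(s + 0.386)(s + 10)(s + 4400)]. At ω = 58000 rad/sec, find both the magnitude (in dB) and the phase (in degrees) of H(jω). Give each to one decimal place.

|j58000 + 5| = √(58000² + 5²) = 5.8e+04
|j58000 + 0.386| = √(58000² + 0.386²) = 5.8e+04
|j58000 + 10| = √(58000² + 10²) = 5.8e+04
|j58000 + 4400| = √(58000² + 4400²) = 5.817e+04
|H(j58000)| = 118 × 5.8e+04 / (5.8e+04 × 5.8e+04 × 5.817e+04) = 3.4977e-08
20 log₁₀(3.4977e-08) = -149.12 dB
∠(j58000 + 5) = arctan(58000/5) = 90.00°
∠(j58000 + 0.386) = arctan(58000/0.386) = 90.00°
∠(j58000 + 10) = arctan(58000/10) = 89.99°
∠(j58000 + 4400) = arctan(58000/4400) = 85.66°
∠H(j58000) = 90.00° − (90.00° + 89.99° + 85.66°) = -175.66°

|H| = -149.1 dB, ∠H = -175.7°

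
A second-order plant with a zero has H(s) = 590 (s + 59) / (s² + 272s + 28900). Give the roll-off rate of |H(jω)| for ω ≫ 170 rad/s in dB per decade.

-20 dB/decade

With 1 zero and 2 poles, the high-frequency asymptotic slope is 20 × (1 − 2) = -20 dB/decade.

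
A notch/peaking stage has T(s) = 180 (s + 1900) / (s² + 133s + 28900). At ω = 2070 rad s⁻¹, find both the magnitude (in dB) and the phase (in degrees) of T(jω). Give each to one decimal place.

|T| = -18.5 dB, ∠T = -128.8°

|j2070 + 1900| = √(2070² + 1900²) = 2810
|(j2070)² + 133(j2070) + 28900| = |-4.256e+06 + j2.7531e+05| = 4.265e+06
|T(j2070)| = 180 × 2810 / 4.265e+06 = 0.11859
20 log₁₀(0.11859) = -18.52 dB
∠(j2070 + 1900) = arctan(2070/1900) = 47.45°
∠[(j2070)² + 133(j2070) + 28900] = ∠[-4.256e+06 + j2.7531e+05] = 176.30°
∠T(j2070) = 47.45° − 176.30° = -128.85°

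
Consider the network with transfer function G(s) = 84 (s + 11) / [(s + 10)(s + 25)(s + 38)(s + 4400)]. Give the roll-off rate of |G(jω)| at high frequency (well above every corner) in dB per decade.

-60 dB/decade

With 1 zero and 4 poles, the high-frequency asymptotic slope is 20 × (1 − 4) = -60 dB/decade.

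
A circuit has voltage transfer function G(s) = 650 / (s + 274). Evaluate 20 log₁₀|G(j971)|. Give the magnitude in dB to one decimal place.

|j971 + 274| = √(971² + 274²) = 1009
|G(j971)| = 650 / 1009 = 0.64425
20 log₁₀(0.64425) = -3.82 dB

-3.8 dB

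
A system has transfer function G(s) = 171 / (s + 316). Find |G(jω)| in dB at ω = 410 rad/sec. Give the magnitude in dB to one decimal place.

|j410 + 316| = √(410² + 316²) = 517.6
|G(j410)| = 171 / 517.6 = 0.33034
20 log₁₀(0.33034) = -9.62 dB

-9.6 dB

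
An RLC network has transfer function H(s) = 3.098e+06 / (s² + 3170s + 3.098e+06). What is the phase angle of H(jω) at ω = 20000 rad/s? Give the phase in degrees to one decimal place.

-170.9 deg

∠[(j20000)² + 3170(j20000) + 3.098e+06] = ∠[-3.969e+08 + j6.34e+07] = 170.92°
∠H(j20000) = −170.92° = -170.92°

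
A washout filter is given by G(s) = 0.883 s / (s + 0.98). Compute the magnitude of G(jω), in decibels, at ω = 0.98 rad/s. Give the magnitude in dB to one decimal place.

|j0.98| = 0.98
|j0.98 + 0.98| = √(0.98² + 0.98²) = 1.386
|G(j0.98)| = 0.883 × 0.98 / 1.386 = 0.62438
20 log₁₀(0.62438) = -4.09 dB

-4.1 dB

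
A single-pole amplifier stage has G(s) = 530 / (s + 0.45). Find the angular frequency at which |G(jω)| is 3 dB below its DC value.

For a single-pole low-pass, the −3 dB point is at the pole: ω = 0.45 rad/s.

0.45 rad/s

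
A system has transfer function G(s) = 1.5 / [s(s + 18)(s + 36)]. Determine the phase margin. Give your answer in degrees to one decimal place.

Gain crossover: |G(jω)| = 1 at ω ≈ 0.00231 rad/s.
∠G(j0.00231) = −90° − arctan(0.00231/18) − arctan(0.00231/36) ≈ -90.01°
PM = 180° + (-90.01°) = 89.99°

90.0 deg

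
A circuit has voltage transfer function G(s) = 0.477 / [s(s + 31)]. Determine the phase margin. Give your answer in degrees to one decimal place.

Gain crossover: |G(jω)| = 1 at ω ≈ 0.0154 rad/s.
∠G(j0.0154) = −90° − arctan(0.0154/31) ≈ -90.03°
PM = 180° + (-90.03°) = 89.97°

90.0°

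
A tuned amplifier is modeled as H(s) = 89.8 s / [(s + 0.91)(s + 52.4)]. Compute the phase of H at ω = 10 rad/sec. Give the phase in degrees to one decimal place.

∠(j10) = 90.00°
∠(j10 + 0.91) = arctan(10/0.91) = 84.80°
∠(j10 + 52.4) = arctan(10/52.4) = 10.80°
∠H(j10) = 90.00° − (84.80° + 10.80°) = -5.60°

-5.6 deg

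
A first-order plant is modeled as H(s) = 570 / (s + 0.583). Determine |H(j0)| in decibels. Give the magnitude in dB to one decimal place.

59.8 dB

H(0) = 570 / 0.583 = 977.7
20 log₁₀(977.7) = 59.80 dB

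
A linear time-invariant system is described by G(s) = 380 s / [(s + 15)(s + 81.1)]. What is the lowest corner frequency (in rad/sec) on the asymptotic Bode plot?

15 rad/sec

Break frequencies occur at each pole and zero magnitude: 15 rad/sec, 81.1 rad/sec.
The lowest is 15 rad/sec.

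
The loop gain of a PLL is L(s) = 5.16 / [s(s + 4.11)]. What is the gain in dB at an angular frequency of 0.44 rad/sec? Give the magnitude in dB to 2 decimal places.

9.06 dB

|j0.44 + 4.11| = √(0.44² + 4.11²) = 4.133
|j0.44| = 0.44
|L(j0.44)| = 5.16 / (4.133 × 0.44) = 2.8371
20 log₁₀(2.8371) = 9.058 dB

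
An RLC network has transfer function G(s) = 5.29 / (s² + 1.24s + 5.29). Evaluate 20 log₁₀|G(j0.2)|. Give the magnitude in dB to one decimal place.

|(j0.2)² + 1.24(j0.2) + 5.29| = |5.25 + j0.248| = 5.256
|G(j0.2)| = 5.29 / 5.256 = 1.0065
20 log₁₀(1.0065) = 0.06 dB

0.1 dB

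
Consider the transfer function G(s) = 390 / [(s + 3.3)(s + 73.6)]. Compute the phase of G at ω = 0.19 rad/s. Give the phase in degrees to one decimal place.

-3.4°

∠(j0.19 + 3.3) = arctan(0.19/3.3) = 3.30°
∠(j0.19 + 73.6) = arctan(0.19/73.6) = 0.15°
∠G(j0.19) = − (3.30° + 0.15°) = -3.44°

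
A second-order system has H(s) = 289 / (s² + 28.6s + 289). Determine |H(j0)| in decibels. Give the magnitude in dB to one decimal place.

H(0) = 289 / 289 = 1
20 log₁₀(1) = 0.00 dB

0.0 dB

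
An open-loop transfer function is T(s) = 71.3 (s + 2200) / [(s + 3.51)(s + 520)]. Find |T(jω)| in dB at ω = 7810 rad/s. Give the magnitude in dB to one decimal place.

-40.5 dB

|j7810 + 2200| = √(7810² + 2200²) = 8114
|j7810 + 3.51| = √(7810² + 3.51²) = 7810
|j7810 + 520| = √(7810² + 520²) = 7827
|T(j7810)| = 71.3 × 8114 / (7810 × 7827) = 0.0094637
20 log₁₀(0.0094637) = -40.48 dB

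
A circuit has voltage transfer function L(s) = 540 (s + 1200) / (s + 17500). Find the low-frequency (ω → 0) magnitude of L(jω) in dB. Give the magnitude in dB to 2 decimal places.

31.37 dB

L(0) = 540 × 1200 / 17500 = 37.029
20 log₁₀(37.029) = 31.371 dB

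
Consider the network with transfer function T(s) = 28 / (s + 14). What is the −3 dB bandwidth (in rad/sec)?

14 rad/sec

For a single-pole low-pass, the −3 dB point is at the pole: ω = 14 rad/sec.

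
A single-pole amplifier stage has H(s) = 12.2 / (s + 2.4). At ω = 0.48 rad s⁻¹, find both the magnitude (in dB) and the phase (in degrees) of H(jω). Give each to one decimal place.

|j0.48 + 2.4| = √(0.48² + 2.4²) = 2.448
|H(j0.48)| = 12.2 / 2.448 = 4.9846
20 log₁₀(4.9846) = 13.95 dB
∠(j0.48 + 2.4) = arctan(0.48/2.4) = 11.31°
∠H(j0.48) = −11.31° = -11.31°

|H| = 14.0 dB, ∠H = -11.3 deg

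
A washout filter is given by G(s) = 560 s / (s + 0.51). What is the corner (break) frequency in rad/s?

0.51 rad/s

The single real pole at s = −0.51 gives a corner at ω = 0.51 rad/s.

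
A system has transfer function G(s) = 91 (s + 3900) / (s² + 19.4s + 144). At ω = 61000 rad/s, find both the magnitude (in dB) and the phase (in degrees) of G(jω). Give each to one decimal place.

|j61000 + 3900| = √(61000² + 3900²) = 6.112e+04
|(j61000)² + 19.4(j61000) + 144| = |-3.721e+09 + j1.1834e+06| = 3.721e+09
|G(j61000)| = 91 × 6.112e+04 / 3.721e+09 = 0.0014948
20 log₁₀(0.0014948) = -56.51 dB
∠(j61000 + 3900) = arctan(61000/3900) = 86.34°
∠[(j61000)² + 19.4(j61000) + 144] = ∠[-3.721e+09 + j1.1834e+06] = 179.98°
∠G(j61000) = 86.34° − 179.98° = -93.64°

|G| = -56.5 dB, ∠G = -93.6 deg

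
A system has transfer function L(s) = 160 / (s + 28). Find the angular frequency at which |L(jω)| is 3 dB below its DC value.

28 rad/s

For a single-pole low-pass, the −3 dB point is at the pole: ω = 28 rad/s.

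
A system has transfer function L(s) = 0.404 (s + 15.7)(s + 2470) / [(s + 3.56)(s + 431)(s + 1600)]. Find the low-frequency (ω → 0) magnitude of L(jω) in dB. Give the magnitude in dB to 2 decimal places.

L(0) = 0.404 × 15.7 × 2470 / (3.56 × 431 × 1600) = 0.0063816
20 log₁₀(0.0063816) = -43.901 dB

-43.90 dB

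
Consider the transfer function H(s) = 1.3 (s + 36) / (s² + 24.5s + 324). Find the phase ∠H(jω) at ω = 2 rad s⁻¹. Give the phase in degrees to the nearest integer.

∠(j2 + 36) = arctan(2/36) = 3.18°
∠[(j2)² + 24.5(j2) + 324] = ∠[320 + j49] = 8.71°
∠H(j2) = 3.18° − 8.71° = -5.53°

-6 deg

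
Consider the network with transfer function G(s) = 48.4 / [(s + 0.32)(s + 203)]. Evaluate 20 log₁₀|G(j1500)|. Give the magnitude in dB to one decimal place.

-93.4 dB

|j1500 + 0.32| = √(1500² + 0.32²) = 1500
|j1500 + 203| = √(1500² + 203²) = 1514
|G(j1500)| = 48.4 / (1500 × 1514) = 2.1317e-05
20 log₁₀(2.1317e-05) = -93.43 dB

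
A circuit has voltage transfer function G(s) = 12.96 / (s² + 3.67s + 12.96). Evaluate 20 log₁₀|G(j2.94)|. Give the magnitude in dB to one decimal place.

|(j2.94)² + 3.67(j2.94) + 12.96| = |4.3164 + j10.79| = 11.62
|G(j2.94)| = 12.96 / 11.62 = 1.1152
20 log₁₀(1.1152) = 0.95 dB

0.9 dB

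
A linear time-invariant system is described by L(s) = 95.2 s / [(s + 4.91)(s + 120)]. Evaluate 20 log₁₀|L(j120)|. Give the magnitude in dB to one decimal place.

-5.0 dB

|j120| = 120
|j120 + 4.91| = √(120² + 4.91²) = 120.1
|j120 + 120| = √(120² + 120²) = 169.7
|L(j120)| = 95.2 × 120 / (120.1 × 169.7) = 0.5605
20 log₁₀(0.5605) = -5.03 dB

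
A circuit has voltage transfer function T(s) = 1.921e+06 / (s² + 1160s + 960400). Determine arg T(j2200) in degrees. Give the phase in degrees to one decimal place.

∠[(j2200)² + 1160(j2200) + 960400] = ∠[-3.8796e+06 + j2.552e+06] = 146.66°
∠T(j2200) = −146.66° = -146.66°

-146.7°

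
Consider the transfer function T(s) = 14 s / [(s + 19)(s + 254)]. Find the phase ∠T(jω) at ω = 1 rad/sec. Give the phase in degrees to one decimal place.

86.8 deg

∠(j1) = 90.00°
∠(j1 + 19) = arctan(1/19) = 3.01°
∠(j1 + 254) = arctan(1/254) = 0.23°
∠T(j1) = 90.00° − (3.01° + 0.23°) = 86.76°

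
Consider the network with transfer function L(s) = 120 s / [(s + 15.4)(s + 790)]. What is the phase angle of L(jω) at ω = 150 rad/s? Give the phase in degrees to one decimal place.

-4.9°

∠(j150) = 90.00°
∠(j150 + 15.4) = arctan(150/15.4) = 84.14°
∠(j150 + 790) = arctan(150/790) = 10.75°
∠L(j150) = 90.00° − (84.14° + 10.75°) = -4.89°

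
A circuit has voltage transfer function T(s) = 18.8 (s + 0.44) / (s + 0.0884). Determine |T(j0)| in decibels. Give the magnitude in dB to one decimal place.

39.4 dB

T(0) = 18.8 × 0.44 / 0.0884 = 93.575
20 log₁₀(93.575) = 39.42 dB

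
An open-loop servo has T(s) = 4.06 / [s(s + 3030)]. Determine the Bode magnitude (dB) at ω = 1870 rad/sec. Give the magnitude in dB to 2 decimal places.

-124.30 dB

|j1870 + 3030| = √(1870² + 3030²) = 3561
|j1870| = 1870
|T(j1870)| = 4.06 / (3561 × 1870) = 6.0976e-07
20 log₁₀(6.0976e-07) = -124.297 dB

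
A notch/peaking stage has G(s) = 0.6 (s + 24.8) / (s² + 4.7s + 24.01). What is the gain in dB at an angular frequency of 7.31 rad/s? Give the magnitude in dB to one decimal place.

|j7.31 + 24.8| = √(7.31² + 24.8²) = 25.85
|(j7.31)² + 4.7(j7.31) + 24.01| = |-29.426 + j34.357| = 45.24
|G(j7.31)| = 0.6 × 25.85 / 45.24 = 0.34293
20 log₁₀(0.34293) = -9.30 dB

-9.3 dB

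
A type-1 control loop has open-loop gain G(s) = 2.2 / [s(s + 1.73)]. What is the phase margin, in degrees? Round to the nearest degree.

58°

Gain crossover: |G(jω)| = 1 at ω ≈ 1.08 rad s⁻¹.
∠G(j1.08) = −90° − arctan(1.08/1.73) ≈ -121.95°
PM = 180° + (-121.95°) = 58.05°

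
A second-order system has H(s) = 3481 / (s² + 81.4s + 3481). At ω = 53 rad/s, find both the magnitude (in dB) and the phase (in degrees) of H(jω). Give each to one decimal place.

|H| = -2.0 dB, ∠H = -81.1°

|(j53)² + 81.4(j53) + 3481| = |672 + j4314.2| = 4366
|H(j53)| = 3481 / 4366 = 0.79726
20 log₁₀(0.79726) = -1.97 dB
∠[(j53)² + 81.4(j53) + 3481] = ∠[672 + j4314.2] = 81.15°
∠H(j53) = −81.15° = -81.15°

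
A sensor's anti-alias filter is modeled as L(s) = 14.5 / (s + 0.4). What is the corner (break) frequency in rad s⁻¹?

0.4 rad s⁻¹

The single real pole at s = −0.4 gives a corner at ω = 0.4 rad s⁻¹.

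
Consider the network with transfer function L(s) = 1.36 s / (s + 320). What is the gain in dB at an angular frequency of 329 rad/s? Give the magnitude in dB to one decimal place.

-0.2 dB

|j329| = 329
|j329 + 320| = √(329² + 320²) = 459
|L(j329)| = 1.36 × 329 / 459 = 0.97491
20 log₁₀(0.97491) = -0.22 dB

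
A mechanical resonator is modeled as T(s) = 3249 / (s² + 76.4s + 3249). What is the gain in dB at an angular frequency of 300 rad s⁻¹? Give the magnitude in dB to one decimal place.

|(j300)² + 76.4(j300) + 3249| = |-86751 + j22920| = 8.973e+04
|T(j300)| = 3249 / 8.973e+04 = 0.03621
20 log₁₀(0.03621) = -28.82 dB

-28.8 dB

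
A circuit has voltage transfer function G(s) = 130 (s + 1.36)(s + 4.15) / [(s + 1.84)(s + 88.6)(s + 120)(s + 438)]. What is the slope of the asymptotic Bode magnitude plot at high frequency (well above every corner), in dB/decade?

-40 dB/decade

With 2 zeros and 4 poles, the high-frequency asymptotic slope is 20 × (2 − 4) = -40 dB/decade.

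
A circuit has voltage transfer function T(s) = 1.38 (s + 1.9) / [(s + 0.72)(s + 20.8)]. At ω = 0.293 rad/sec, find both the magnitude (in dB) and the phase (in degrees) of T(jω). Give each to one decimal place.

|T| = -15.7 dB, ∠T = -14.2°

|j0.293 + 1.9| = √(0.293² + 1.9²) = 1.922
|j0.293 + 0.72| = √(0.293² + 0.72²) = 0.7773
|j0.293 + 20.8| = √(0.293² + 20.8²) = 20.8
|T(j0.293)| = 1.38 × 1.922 / (0.7773 × 20.8) = 0.16407
20 log₁₀(0.16407) = -15.70 dB
∠(j0.293 + 1.9) = arctan(0.293/1.9) = 8.77°
∠(j0.293 + 0.72) = arctan(0.293/0.72) = 22.14°
∠(j0.293 + 20.8) = arctan(0.293/20.8) = 0.81°
∠T(j0.293) = 8.77° − (22.14° + 0.81°) = -14.18°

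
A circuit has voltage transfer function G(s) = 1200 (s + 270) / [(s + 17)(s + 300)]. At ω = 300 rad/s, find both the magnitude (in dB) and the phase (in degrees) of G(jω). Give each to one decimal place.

|G| = 11.6 dB, ∠G = -83.7°

|j300 + 270| = √(300² + 270²) = 403.6
|j300 + 17| = √(300² + 17²) = 300.5
|j300 + 300| = √(300² + 300²) = 424.3
|G(j300)| = 1200 × 403.6 / (300.5 × 424.3) = 3.7992
20 log₁₀(3.7992) = 11.59 dB
∠(j300 + 270) = arctan(300/270) = 48.01°
∠(j300 + 17) = arctan(300/17) = 86.76°
∠(j300 + 300) = arctan(300/300) = 45.00°
∠G(j300) = 48.01° − (86.76° + 45.00°) = -83.74°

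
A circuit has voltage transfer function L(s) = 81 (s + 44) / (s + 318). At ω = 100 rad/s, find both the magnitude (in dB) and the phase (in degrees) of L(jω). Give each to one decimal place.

|L| = 28.5 dB, ∠L = 48.8°

|j100 + 44| = √(100² + 44²) = 109.3
|j100 + 318| = √(100² + 318²) = 333.4
|L(j100)| = 81 × 109.3 / 333.4 = 26.547
20 log₁₀(26.547) = 28.48 dB
∠(j100 + 44) = arctan(100/44) = 66.25°
∠(j100 + 318) = arctan(100/318) = 17.46°
∠L(j100) = 66.25° − 17.46° = 48.79°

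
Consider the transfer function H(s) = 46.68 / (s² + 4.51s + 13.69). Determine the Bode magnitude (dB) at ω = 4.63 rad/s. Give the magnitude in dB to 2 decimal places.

6.43 dB

|(j4.63)² + 4.51(j4.63) + 13.69| = |-7.7469 + j20.881| = 22.27
|H(j4.63)| = 46.68 / 22.27 = 2.0959
20 log₁₀(2.0959) = 6.427 dB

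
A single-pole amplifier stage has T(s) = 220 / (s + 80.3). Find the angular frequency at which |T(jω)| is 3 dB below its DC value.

80.3 rad/s

For a single-pole low-pass, the −3 dB point is at the pole: ω = 80.3 rad/s.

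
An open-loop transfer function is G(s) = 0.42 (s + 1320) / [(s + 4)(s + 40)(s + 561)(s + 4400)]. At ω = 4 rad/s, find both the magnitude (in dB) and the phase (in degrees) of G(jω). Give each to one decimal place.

|j4 + 1320| = √(4² + 1320²) = 1320
|j4 + 4| = √(4² + 4²) = 5.657
|j4 + 40| = √(4² + 40²) = 40.2
|j4 + 561| = √(4² + 561²) = 561
|j4 + 4400| = √(4² + 4400²) = 4400
|G(j4)| = 0.42 × 1320 / (5.657 × 40.2 × 561 × 4400) = 9.8765e-07
20 log₁₀(9.8765e-07) = -120.11 dB
∠(j4 + 1320) = arctan(4/1320) = 0.17°
∠(j4 + 4) = arctan(4/4) = 45.00°
∠(j4 + 40) = arctan(4/40) = 5.71°
∠(j4 + 561) = arctan(4/561) = 0.41°
∠(j4 + 4400) = arctan(4/4400) = 0.05°
∠G(j4) = 0.17° − (45.00° + 5.71° + 0.41° + 0.05°) = -51.00°

|G| = -120.1 dB, ∠G = -51.0°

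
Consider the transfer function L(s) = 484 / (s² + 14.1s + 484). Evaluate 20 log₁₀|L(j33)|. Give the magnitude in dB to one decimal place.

|(j33)² + 14.1(j33) + 484| = |-605 + j465.3| = 763.2
|L(j33)| = 484 / 763.2 = 0.63414
20 log₁₀(0.63414) = -3.96 dB

-4.0 dB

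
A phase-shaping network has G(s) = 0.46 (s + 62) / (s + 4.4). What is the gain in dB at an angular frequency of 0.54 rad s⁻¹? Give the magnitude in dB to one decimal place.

|j0.54 + 62| = √(0.54² + 62²) = 62
|j0.54 + 4.4| = √(0.54² + 4.4²) = 4.433
|G(j0.54)| = 0.46 × 62 / 4.433 = 6.4338
20 log₁₀(6.4338) = 16.17 dB

16.2 dB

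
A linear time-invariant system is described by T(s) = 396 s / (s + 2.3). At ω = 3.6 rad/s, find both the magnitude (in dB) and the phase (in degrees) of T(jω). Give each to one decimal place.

|T| = 50.5 dB, ∠T = 32.6°

|j3.6| = 3.6
|j3.6 + 2.3| = √(3.6² + 2.3²) = 4.272
|T(j3.6)| = 396 × 3.6 / 4.272 = 333.71
20 log₁₀(333.71) = 50.47 dB
∠(j3.6) = 90.00°
∠(j3.6 + 2.3) = arctan(3.6/2.3) = 57.43°
∠T(j3.6) = 90.00° − 57.43° = 32.57°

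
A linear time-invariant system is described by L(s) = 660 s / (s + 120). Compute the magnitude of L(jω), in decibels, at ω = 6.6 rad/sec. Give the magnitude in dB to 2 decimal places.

31.19 dB

|j6.6| = 6.6
|j6.6 + 120| = √(6.6² + 120²) = 120.2
|L(j6.6)| = 660 × 6.6 / 120.2 = 36.245
20 log₁₀(36.245) = 31.185 dB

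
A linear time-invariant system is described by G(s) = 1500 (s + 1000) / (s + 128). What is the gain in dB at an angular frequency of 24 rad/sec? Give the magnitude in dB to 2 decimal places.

81.23 dB

|j24 + 1000| = √(24² + 1000²) = 1000
|j24 + 128| = √(24² + 128²) = 130.2
|G(j24)| = 1500 × 1000 / 130.2 = 11521
20 log₁₀(11521) = 81.230 dB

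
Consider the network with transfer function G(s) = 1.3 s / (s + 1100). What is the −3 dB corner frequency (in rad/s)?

For a single-pole high-pass, the −3 dB point is at the pole: ω = 1100 rad/s.

1100 rad/s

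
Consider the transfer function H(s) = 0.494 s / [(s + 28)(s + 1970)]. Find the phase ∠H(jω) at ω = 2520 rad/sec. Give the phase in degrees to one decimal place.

∠(j2520) = 90.00°
∠(j2520 + 28) = arctan(2520/28) = 89.36°
∠(j2520 + 1970) = arctan(2520/1970) = 51.98°
∠H(j2520) = 90.00° − (89.36° + 51.98°) = -51.35°

-51.3°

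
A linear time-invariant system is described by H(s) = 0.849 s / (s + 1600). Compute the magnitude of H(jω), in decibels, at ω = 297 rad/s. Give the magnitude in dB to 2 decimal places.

|j297| = 297
|j297 + 1600| = √(297² + 1600²) = 1627
|H(j297)| = 0.849 × 297 / 1627 = 0.15495
20 log₁₀(0.15495) = -16.196 dB

-16.20 dB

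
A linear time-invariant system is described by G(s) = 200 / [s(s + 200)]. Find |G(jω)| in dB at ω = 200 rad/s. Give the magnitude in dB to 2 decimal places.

-49.03 dB

|j200 + 200| = √(200² + 200²) = 282.8
|j200| = 200
|G(j200)| = 200 / (282.8 × 200) = 0.0035355
20 log₁₀(0.0035355) = -49.031 dB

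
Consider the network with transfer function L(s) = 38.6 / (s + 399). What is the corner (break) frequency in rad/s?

399 rad/s

The single real pole at s = −399 gives a corner at ω = 399 rad/s.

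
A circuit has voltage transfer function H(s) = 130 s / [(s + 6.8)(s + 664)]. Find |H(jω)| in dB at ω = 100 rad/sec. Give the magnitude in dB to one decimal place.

|j100| = 100
|j100 + 6.8| = √(100² + 6.8²) = 100.2
|j100 + 664| = √(100² + 664²) = 671.5
|H(j100)| = 130 × 100 / (100.2 × 671.5) = 0.19315
20 log₁₀(0.19315) = -14.28 dB

-14.3 dB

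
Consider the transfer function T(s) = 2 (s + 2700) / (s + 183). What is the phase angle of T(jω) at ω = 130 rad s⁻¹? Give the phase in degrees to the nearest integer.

-33 deg

∠(j130 + 2700) = arctan(130/2700) = 2.76°
∠(j130 + 183) = arctan(130/183) = 35.39°
∠T(j130) = 2.76° − 35.39° = -32.63°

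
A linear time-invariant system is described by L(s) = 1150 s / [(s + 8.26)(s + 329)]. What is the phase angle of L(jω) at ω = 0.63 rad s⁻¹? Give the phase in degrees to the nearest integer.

86°

∠(j0.63) = 90.00°
∠(j0.63 + 8.26) = arctan(0.63/8.26) = 4.36°
∠(j0.63 + 329) = arctan(0.63/329) = 0.11°
∠L(j0.63) = 90.00° − (4.36° + 0.11°) = 85.53°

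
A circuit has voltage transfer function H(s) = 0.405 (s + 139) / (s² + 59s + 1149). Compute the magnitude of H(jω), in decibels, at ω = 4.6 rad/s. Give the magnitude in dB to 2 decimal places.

|j4.6 + 139| = √(4.6² + 139²) = 139.1
|(j4.6)² + 59(j4.6) + 1149| = |1127.8 + j271.4| = 1160
|H(j4.6)| = 0.405 × 139.1 / 1160 = 0.048555
20 log₁₀(0.048555) = -26.275 dB

-26.28 dB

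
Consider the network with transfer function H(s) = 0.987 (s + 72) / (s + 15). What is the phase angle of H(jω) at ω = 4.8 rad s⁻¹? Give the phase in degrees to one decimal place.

∠(j4.8 + 72) = arctan(4.8/72) = 3.81°
∠(j4.8 + 15) = arctan(4.8/15) = 17.74°
∠H(j4.8) = 3.81° − 17.74° = -13.93°

-13.9°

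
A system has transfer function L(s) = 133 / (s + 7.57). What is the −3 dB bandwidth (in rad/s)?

7.57 rad/s

For a single-pole low-pass, the −3 dB point is at the pole: ω = 7.57 rad/s.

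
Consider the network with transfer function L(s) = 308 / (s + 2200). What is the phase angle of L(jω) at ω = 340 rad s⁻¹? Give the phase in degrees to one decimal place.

∠(j340 + 2200) = arctan(340/2200) = 8.79°
∠L(j340) = −8.79° = -8.79°

-8.8°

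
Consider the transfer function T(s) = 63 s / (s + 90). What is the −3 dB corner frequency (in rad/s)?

90 rad/s

For a single-pole high-pass, the −3 dB point is at the pole: ω = 90 rad/s.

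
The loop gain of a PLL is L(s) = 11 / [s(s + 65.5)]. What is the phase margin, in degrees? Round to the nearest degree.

90°

Gain crossover: |L(jω)| = 1 at ω ≈ 0.168 rad/s.
∠L(j0.168) = −90° − arctan(0.168/65.5) ≈ -90.15°
PM = 180° + (-90.15°) = 89.85°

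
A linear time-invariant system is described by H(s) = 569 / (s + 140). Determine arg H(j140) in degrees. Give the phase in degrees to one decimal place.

∠(j140 + 140) = arctan(140/140) = 45.00°
∠H(j140) = −45.00° = -45.00°

-45.0°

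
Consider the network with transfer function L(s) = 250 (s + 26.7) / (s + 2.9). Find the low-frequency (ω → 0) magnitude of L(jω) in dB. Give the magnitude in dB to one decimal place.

67.2 dB

L(0) = 250 × 26.7 / 2.9 = 2301.7
20 log₁₀(2301.7) = 67.24 dB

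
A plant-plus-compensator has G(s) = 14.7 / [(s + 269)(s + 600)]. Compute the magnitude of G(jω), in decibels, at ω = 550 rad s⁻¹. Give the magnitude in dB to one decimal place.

-90.6 dB

|j550 + 269| = √(550² + 269²) = 612.3
|j550 + 600| = √(550² + 600²) = 813.9
|G(j550)| = 14.7 / (612.3 × 813.9) = 2.9498e-05
20 log₁₀(2.9498e-05) = -90.60 dB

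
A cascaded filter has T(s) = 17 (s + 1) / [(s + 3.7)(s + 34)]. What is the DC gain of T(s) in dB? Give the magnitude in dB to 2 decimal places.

T(0) = 17 × 1 / (3.7 × 34) = 0.13514
20 log₁₀(0.13514) = -17.385 dB

-17.38 dB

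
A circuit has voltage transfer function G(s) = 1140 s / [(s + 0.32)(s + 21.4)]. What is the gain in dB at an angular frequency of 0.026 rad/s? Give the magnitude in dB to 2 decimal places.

12.70 dB

|j0.026| = 0.026
|j0.026 + 0.32| = √(0.026² + 0.32²) = 0.3211
|j0.026 + 21.4| = √(0.026² + 21.4²) = 21.4
|G(j0.026)| = 1140 × 0.026 / (0.3211 × 21.4) = 4.3141
20 log₁₀(4.3141) = 12.698 dB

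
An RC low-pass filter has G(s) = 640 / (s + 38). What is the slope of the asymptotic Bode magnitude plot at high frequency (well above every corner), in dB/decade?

With 0 zeros and 1 pole, the high-frequency asymptotic slope is 20 × (0 − 1) = -20 dB/decade.

-20 dB/decade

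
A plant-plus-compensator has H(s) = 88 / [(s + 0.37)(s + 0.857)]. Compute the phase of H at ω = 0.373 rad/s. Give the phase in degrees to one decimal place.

-68.8 deg

∠(j0.373 + 0.37) = arctan(0.373/0.37) = 45.23°
∠(j0.373 + 0.857) = arctan(0.373/0.857) = 23.52°
∠H(j0.373) = − (45.23° + 23.52°) = -68.75°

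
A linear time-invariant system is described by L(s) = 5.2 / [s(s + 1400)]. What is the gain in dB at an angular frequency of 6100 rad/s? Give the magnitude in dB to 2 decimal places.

-137.32 dB

|j6100 + 1400| = √(6100² + 1400²) = 6259
|j6100| = 6100
|L(j6100)| = 5.2 / (6259 × 6100) = 1.3621e-07
20 log₁₀(1.3621e-07) = -137.316 dB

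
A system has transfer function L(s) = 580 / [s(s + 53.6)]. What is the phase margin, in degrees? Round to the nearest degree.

Gain crossover: |L(jω)| = 1 at ω ≈ 10.6 rad/s.
∠L(j10.6) = −90° − arctan(10.6/53.6) ≈ -101.20°
PM = 180° + (-101.20°) = 78.80°

79°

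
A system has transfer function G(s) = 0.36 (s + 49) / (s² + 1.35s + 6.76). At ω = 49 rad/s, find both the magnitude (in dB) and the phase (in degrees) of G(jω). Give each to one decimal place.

|j49 + 49| = √(49² + 49²) = 69.3
|(j49)² + 1.35(j49) + 6.76| = |-2394.2 + j66.15| = 2395
|G(j49)| = 0.36 × 69.3 / 2395 = 0.010416
20 log₁₀(0.010416) = -39.65 dB
∠(j49 + 49) = arctan(49/49) = 45.00°
∠[(j49)² + 1.35(j49) + 6.76] = ∠[-2394.2 + j66.15] = 178.42°
∠G(j49) = 45.00° − 178.42° = -133.42°

|G| = -39.6 dB, ∠G = -133.4°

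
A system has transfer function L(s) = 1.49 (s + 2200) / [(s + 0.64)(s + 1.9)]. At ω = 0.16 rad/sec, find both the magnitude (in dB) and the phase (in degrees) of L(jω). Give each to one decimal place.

|L| = 68.3 dB, ∠L = -18.8°

|j0.16 + 2200| = √(0.16² + 2200²) = 2200
|j0.16 + 0.64| = √(0.16² + 0.64²) = 0.6597
|j0.16 + 1.9| = √(0.16² + 1.9²) = 1.907
|L(j0.16)| = 1.49 × 2200 / (0.6597 × 1.907) = 2606
20 log₁₀(2606) = 68.32 dB
∠(j0.16 + 2200) = arctan(0.16/2200) = 0.00°
∠(j0.16 + 0.64) = arctan(0.16/0.64) = 14.04°
∠(j0.16 + 1.9) = arctan(0.16/1.9) = 4.81°
∠L(j0.16) = 0.00° − (14.04° + 4.81°) = -18.85°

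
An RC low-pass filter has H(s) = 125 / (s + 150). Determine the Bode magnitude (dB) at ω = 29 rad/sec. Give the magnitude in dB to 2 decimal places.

-1.74 dB

|j29 + 150| = √(29² + 150²) = 152.8
|H(j29)| = 125 / 152.8 = 0.81818
20 log₁₀(0.81818) = -1.743 dB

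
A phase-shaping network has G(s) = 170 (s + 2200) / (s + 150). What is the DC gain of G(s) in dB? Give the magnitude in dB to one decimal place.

G(0) = 170 × 2200 / 150 = 2493.3
20 log₁₀(2493.3) = 67.94 dB

67.9 dB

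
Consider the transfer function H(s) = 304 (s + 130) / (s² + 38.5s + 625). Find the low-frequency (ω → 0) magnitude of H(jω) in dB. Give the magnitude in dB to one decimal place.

H(0) = 304 × 130 / 625 = 63.232
20 log₁₀(63.232) = 36.02 dB

36.0 dB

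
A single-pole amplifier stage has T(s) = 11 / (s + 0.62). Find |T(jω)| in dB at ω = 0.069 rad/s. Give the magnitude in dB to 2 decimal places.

24.93 dB

|j0.069 + 0.62| = √(0.069² + 0.62²) = 0.6238
|T(j0.069)| = 11 / 0.6238 = 17.633
20 log₁₀(17.633) = 24.927 dB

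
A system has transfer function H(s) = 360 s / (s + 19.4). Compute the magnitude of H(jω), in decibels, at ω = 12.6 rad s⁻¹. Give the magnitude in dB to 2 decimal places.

45.85 dB

|j12.6| = 12.6
|j12.6 + 19.4| = √(12.6² + 19.4²) = 23.13
|H(j12.6)| = 360 × 12.6 / 23.13 = 196.09
20 log₁₀(196.09) = 45.849 dB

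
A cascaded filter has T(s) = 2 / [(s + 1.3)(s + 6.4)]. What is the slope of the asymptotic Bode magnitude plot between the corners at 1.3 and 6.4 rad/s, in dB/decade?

In this band the factors already past their corner are: pole at 1.3; net slope = -20 dB/decade.

-20 dB/decade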